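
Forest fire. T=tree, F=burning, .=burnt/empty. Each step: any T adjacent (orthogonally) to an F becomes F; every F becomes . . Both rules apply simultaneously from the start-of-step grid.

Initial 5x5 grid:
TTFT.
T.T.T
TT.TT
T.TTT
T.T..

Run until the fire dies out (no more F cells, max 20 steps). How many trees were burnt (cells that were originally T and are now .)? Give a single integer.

Step 1: +3 fires, +1 burnt (F count now 3)
Step 2: +1 fires, +3 burnt (F count now 1)
Step 3: +1 fires, +1 burnt (F count now 1)
Step 4: +1 fires, +1 burnt (F count now 1)
Step 5: +2 fires, +1 burnt (F count now 2)
Step 6: +1 fires, +2 burnt (F count now 1)
Step 7: +0 fires, +1 burnt (F count now 0)
Fire out after step 7
Initially T: 16, now '.': 18
Total burnt (originally-T cells now '.'): 9

Answer: 9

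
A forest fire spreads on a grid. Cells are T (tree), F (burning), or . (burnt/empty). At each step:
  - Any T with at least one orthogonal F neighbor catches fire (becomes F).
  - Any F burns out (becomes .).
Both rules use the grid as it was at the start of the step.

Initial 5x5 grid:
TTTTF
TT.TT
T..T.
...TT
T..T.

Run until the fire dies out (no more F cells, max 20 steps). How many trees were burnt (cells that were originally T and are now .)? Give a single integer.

Answer: 13

Derivation:
Step 1: +2 fires, +1 burnt (F count now 2)
Step 2: +2 fires, +2 burnt (F count now 2)
Step 3: +2 fires, +2 burnt (F count now 2)
Step 4: +3 fires, +2 burnt (F count now 3)
Step 5: +3 fires, +3 burnt (F count now 3)
Step 6: +1 fires, +3 burnt (F count now 1)
Step 7: +0 fires, +1 burnt (F count now 0)
Fire out after step 7
Initially T: 14, now '.': 24
Total burnt (originally-T cells now '.'): 13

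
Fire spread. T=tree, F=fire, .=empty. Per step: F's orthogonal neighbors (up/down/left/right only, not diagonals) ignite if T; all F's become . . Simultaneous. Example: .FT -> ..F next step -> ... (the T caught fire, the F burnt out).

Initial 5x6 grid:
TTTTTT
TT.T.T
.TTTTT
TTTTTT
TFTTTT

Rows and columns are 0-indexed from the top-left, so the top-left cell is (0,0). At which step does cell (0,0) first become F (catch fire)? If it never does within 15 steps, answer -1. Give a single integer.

Step 1: cell (0,0)='T' (+3 fires, +1 burnt)
Step 2: cell (0,0)='T' (+4 fires, +3 burnt)
Step 3: cell (0,0)='T' (+4 fires, +4 burnt)
Step 4: cell (0,0)='T' (+5 fires, +4 burnt)
Step 5: cell (0,0)='F' (+5 fires, +5 burnt)
  -> target ignites at step 5
Step 6: cell (0,0)='.' (+2 fires, +5 burnt)
Step 7: cell (0,0)='.' (+2 fires, +2 burnt)
Step 8: cell (0,0)='.' (+1 fires, +2 burnt)
Step 9: cell (0,0)='.' (+0 fires, +1 burnt)
  fire out at step 9

5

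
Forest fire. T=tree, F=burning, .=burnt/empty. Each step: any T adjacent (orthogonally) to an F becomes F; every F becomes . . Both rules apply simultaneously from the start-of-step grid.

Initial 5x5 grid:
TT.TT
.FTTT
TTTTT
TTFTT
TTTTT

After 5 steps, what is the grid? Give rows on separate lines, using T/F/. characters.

Step 1: 7 trees catch fire, 2 burn out
  TF.TT
  ..FTT
  TFFTT
  TF.FT
  TTFTT
Step 2: 8 trees catch fire, 7 burn out
  F..TT
  ...FT
  F..FT
  F...F
  TF.FT
Step 3: 5 trees catch fire, 8 burn out
  ...FT
  ....F
  ....F
  .....
  F...F
Step 4: 1 trees catch fire, 5 burn out
  ....F
  .....
  .....
  .....
  .....
Step 5: 0 trees catch fire, 1 burn out
  .....
  .....
  .....
  .....
  .....

.....
.....
.....
.....
.....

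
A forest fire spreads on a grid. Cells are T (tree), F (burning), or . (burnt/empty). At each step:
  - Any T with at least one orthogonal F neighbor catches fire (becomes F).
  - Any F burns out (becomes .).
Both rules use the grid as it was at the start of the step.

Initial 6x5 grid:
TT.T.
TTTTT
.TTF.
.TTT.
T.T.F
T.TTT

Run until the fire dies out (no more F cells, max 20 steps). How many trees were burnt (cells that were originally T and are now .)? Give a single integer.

Answer: 17

Derivation:
Step 1: +4 fires, +2 burnt (F count now 4)
Step 2: +6 fires, +4 burnt (F count now 6)
Step 3: +4 fires, +6 burnt (F count now 4)
Step 4: +2 fires, +4 burnt (F count now 2)
Step 5: +1 fires, +2 burnt (F count now 1)
Step 6: +0 fires, +1 burnt (F count now 0)
Fire out after step 6
Initially T: 19, now '.': 28
Total burnt (originally-T cells now '.'): 17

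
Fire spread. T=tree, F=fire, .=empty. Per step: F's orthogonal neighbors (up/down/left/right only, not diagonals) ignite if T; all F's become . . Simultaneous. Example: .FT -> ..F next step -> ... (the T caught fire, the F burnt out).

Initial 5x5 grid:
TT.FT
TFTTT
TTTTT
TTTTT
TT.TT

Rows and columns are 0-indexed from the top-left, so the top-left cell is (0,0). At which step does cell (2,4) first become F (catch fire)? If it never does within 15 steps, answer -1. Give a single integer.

Step 1: cell (2,4)='T' (+6 fires, +2 burnt)
Step 2: cell (2,4)='T' (+6 fires, +6 burnt)
Step 3: cell (2,4)='F' (+5 fires, +6 burnt)
  -> target ignites at step 3
Step 4: cell (2,4)='.' (+3 fires, +5 burnt)
Step 5: cell (2,4)='.' (+1 fires, +3 burnt)
Step 6: cell (2,4)='.' (+0 fires, +1 burnt)
  fire out at step 6

3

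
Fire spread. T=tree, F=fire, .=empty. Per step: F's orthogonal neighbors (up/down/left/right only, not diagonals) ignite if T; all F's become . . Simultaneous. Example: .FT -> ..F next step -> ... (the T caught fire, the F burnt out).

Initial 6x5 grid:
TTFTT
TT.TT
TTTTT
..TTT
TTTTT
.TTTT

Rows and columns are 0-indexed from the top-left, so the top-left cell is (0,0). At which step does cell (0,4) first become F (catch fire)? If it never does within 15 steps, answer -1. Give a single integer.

Step 1: cell (0,4)='T' (+2 fires, +1 burnt)
Step 2: cell (0,4)='F' (+4 fires, +2 burnt)
  -> target ignites at step 2
Step 3: cell (0,4)='.' (+4 fires, +4 burnt)
Step 4: cell (0,4)='.' (+4 fires, +4 burnt)
Step 5: cell (0,4)='.' (+3 fires, +4 burnt)
Step 6: cell (0,4)='.' (+3 fires, +3 burnt)
Step 7: cell (0,4)='.' (+3 fires, +3 burnt)
Step 8: cell (0,4)='.' (+2 fires, +3 burnt)
Step 9: cell (0,4)='.' (+0 fires, +2 burnt)
  fire out at step 9

2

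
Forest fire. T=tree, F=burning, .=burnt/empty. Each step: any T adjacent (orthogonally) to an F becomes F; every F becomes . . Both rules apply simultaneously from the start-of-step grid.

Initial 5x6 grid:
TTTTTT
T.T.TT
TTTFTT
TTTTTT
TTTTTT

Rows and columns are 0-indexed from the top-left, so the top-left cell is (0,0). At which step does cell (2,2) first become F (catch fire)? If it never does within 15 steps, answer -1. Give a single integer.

Step 1: cell (2,2)='F' (+3 fires, +1 burnt)
  -> target ignites at step 1
Step 2: cell (2,2)='.' (+7 fires, +3 burnt)
Step 3: cell (2,2)='.' (+8 fires, +7 burnt)
Step 4: cell (2,2)='.' (+7 fires, +8 burnt)
Step 5: cell (2,2)='.' (+2 fires, +7 burnt)
Step 6: cell (2,2)='.' (+0 fires, +2 burnt)
  fire out at step 6

1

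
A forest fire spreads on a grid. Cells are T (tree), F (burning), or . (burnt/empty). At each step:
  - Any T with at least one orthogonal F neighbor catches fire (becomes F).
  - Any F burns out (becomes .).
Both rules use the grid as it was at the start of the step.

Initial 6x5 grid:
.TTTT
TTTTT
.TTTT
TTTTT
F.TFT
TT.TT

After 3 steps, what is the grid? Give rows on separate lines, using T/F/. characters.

Step 1: 6 trees catch fire, 2 burn out
  .TTTT
  TTTTT
  .TTTT
  FTTFT
  ..F.F
  FT.FT
Step 2: 6 trees catch fire, 6 burn out
  .TTTT
  TTTTT
  .TTFT
  .FF.F
  .....
  .F..F
Step 3: 4 trees catch fire, 6 burn out
  .TTTT
  TTTFT
  .FF.F
  .....
  .....
  .....

.TTTT
TTTFT
.FF.F
.....
.....
.....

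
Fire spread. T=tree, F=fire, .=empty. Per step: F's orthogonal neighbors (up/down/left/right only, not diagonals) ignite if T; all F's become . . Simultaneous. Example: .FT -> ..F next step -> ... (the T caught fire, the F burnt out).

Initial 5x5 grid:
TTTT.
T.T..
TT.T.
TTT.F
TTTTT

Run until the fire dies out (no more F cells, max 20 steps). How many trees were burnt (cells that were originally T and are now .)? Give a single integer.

Answer: 16

Derivation:
Step 1: +1 fires, +1 burnt (F count now 1)
Step 2: +1 fires, +1 burnt (F count now 1)
Step 3: +1 fires, +1 burnt (F count now 1)
Step 4: +2 fires, +1 burnt (F count now 2)
Step 5: +2 fires, +2 burnt (F count now 2)
Step 6: +2 fires, +2 burnt (F count now 2)
Step 7: +1 fires, +2 burnt (F count now 1)
Step 8: +1 fires, +1 burnt (F count now 1)
Step 9: +1 fires, +1 burnt (F count now 1)
Step 10: +1 fires, +1 burnt (F count now 1)
Step 11: +1 fires, +1 burnt (F count now 1)
Step 12: +2 fires, +1 burnt (F count now 2)
Step 13: +0 fires, +2 burnt (F count now 0)
Fire out after step 13
Initially T: 17, now '.': 24
Total burnt (originally-T cells now '.'): 16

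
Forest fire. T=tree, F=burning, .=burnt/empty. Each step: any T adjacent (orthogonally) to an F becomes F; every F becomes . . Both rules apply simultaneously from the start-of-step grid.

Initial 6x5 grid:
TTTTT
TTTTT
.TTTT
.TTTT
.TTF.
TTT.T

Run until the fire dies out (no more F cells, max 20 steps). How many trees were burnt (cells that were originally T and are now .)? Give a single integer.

Step 1: +2 fires, +1 burnt (F count now 2)
Step 2: +5 fires, +2 burnt (F count now 5)
Step 3: +5 fires, +5 burnt (F count now 5)
Step 4: +5 fires, +5 burnt (F count now 5)
Step 5: +3 fires, +5 burnt (F count now 3)
Step 6: +2 fires, +3 burnt (F count now 2)
Step 7: +1 fires, +2 burnt (F count now 1)
Step 8: +0 fires, +1 burnt (F count now 0)
Fire out after step 8
Initially T: 24, now '.': 29
Total burnt (originally-T cells now '.'): 23

Answer: 23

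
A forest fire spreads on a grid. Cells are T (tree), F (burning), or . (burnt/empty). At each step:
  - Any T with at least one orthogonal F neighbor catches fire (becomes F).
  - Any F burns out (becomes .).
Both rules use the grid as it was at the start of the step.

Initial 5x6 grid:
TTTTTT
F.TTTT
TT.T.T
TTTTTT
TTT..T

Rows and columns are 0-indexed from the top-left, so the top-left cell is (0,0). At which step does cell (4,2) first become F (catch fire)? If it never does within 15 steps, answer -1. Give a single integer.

Step 1: cell (4,2)='T' (+2 fires, +1 burnt)
Step 2: cell (4,2)='T' (+3 fires, +2 burnt)
Step 3: cell (4,2)='T' (+3 fires, +3 burnt)
Step 4: cell (4,2)='T' (+4 fires, +3 burnt)
Step 5: cell (4,2)='F' (+4 fires, +4 burnt)
  -> target ignites at step 5
Step 6: cell (4,2)='.' (+4 fires, +4 burnt)
Step 7: cell (4,2)='.' (+2 fires, +4 burnt)
Step 8: cell (4,2)='.' (+2 fires, +2 burnt)
Step 9: cell (4,2)='.' (+0 fires, +2 burnt)
  fire out at step 9

5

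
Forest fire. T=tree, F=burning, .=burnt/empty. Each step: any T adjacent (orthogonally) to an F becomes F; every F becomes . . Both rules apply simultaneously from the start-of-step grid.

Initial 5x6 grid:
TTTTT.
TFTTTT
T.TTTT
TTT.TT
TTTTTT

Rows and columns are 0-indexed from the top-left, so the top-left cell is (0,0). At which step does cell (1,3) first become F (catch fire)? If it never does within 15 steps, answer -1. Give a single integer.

Step 1: cell (1,3)='T' (+3 fires, +1 burnt)
Step 2: cell (1,3)='F' (+5 fires, +3 burnt)
  -> target ignites at step 2
Step 3: cell (1,3)='.' (+5 fires, +5 burnt)
Step 4: cell (1,3)='.' (+6 fires, +5 burnt)
Step 5: cell (1,3)='.' (+4 fires, +6 burnt)
Step 6: cell (1,3)='.' (+2 fires, +4 burnt)
Step 7: cell (1,3)='.' (+1 fires, +2 burnt)
Step 8: cell (1,3)='.' (+0 fires, +1 burnt)
  fire out at step 8

2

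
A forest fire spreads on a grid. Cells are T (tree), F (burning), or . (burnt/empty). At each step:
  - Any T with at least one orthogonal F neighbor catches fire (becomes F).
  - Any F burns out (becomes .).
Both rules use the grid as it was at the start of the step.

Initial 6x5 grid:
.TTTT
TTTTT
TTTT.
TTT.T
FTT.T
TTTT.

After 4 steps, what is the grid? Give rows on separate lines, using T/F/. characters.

Step 1: 3 trees catch fire, 1 burn out
  .TTTT
  TTTTT
  TTTT.
  FTT.T
  .FT.T
  FTTT.
Step 2: 4 trees catch fire, 3 burn out
  .TTTT
  TTTTT
  FTTT.
  .FT.T
  ..F.T
  .FTT.
Step 3: 4 trees catch fire, 4 burn out
  .TTTT
  FTTTT
  .FTT.
  ..F.T
  ....T
  ..FT.
Step 4: 3 trees catch fire, 4 burn out
  .TTTT
  .FTTT
  ..FT.
  ....T
  ....T
  ...F.

.TTTT
.FTTT
..FT.
....T
....T
...F.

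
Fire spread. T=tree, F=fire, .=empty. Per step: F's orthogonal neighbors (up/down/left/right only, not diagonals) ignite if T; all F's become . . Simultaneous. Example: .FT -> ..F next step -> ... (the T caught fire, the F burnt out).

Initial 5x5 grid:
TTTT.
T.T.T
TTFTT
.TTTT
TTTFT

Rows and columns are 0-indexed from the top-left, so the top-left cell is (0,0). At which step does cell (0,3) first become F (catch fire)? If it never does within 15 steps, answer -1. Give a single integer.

Step 1: cell (0,3)='T' (+7 fires, +2 burnt)
Step 2: cell (0,3)='T' (+6 fires, +7 burnt)
Step 3: cell (0,3)='F' (+5 fires, +6 burnt)
  -> target ignites at step 3
Step 4: cell (0,3)='.' (+1 fires, +5 burnt)
Step 5: cell (0,3)='.' (+0 fires, +1 burnt)
  fire out at step 5

3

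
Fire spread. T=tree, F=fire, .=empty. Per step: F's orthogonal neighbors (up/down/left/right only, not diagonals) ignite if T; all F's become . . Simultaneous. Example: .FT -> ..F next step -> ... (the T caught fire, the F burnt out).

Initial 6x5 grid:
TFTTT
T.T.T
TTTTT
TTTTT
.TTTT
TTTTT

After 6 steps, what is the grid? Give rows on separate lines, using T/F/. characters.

Step 1: 2 trees catch fire, 1 burn out
  F.FTT
  T.T.T
  TTTTT
  TTTTT
  .TTTT
  TTTTT
Step 2: 3 trees catch fire, 2 burn out
  ...FT
  F.F.T
  TTTTT
  TTTTT
  .TTTT
  TTTTT
Step 3: 3 trees catch fire, 3 burn out
  ....F
  ....T
  FTFTT
  TTTTT
  .TTTT
  TTTTT
Step 4: 5 trees catch fire, 3 burn out
  .....
  ....F
  .F.FT
  FTFTT
  .TTTT
  TTTTT
Step 5: 4 trees catch fire, 5 burn out
  .....
  .....
  ....F
  .F.FT
  .TFTT
  TTTTT
Step 6: 4 trees catch fire, 4 burn out
  .....
  .....
  .....
  ....F
  .F.FT
  TTFTT

.....
.....
.....
....F
.F.FT
TTFTT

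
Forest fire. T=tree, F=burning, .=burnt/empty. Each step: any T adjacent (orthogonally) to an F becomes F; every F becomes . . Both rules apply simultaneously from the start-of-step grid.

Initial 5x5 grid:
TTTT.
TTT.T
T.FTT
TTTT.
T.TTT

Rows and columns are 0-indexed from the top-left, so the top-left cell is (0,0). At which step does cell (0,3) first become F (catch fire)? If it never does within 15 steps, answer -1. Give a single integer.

Step 1: cell (0,3)='T' (+3 fires, +1 burnt)
Step 2: cell (0,3)='T' (+6 fires, +3 burnt)
Step 3: cell (0,3)='F' (+6 fires, +6 burnt)
  -> target ignites at step 3
Step 4: cell (0,3)='.' (+4 fires, +6 burnt)
Step 5: cell (0,3)='.' (+0 fires, +4 burnt)
  fire out at step 5

3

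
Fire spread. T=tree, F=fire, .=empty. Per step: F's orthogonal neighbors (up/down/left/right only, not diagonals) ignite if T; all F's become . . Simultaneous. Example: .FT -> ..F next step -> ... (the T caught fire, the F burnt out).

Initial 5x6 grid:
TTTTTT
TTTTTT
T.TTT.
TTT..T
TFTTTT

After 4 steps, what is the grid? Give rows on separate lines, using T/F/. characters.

Step 1: 3 trees catch fire, 1 burn out
  TTTTTT
  TTTTTT
  T.TTT.
  TFT..T
  F.FTTT
Step 2: 3 trees catch fire, 3 burn out
  TTTTTT
  TTTTTT
  T.TTT.
  F.F..T
  ...FTT
Step 3: 3 trees catch fire, 3 burn out
  TTTTTT
  TTTTTT
  F.FTT.
  .....T
  ....FT
Step 4: 4 trees catch fire, 3 burn out
  TTTTTT
  FTFTTT
  ...FT.
  .....T
  .....F

TTTTTT
FTFTTT
...FT.
.....T
.....F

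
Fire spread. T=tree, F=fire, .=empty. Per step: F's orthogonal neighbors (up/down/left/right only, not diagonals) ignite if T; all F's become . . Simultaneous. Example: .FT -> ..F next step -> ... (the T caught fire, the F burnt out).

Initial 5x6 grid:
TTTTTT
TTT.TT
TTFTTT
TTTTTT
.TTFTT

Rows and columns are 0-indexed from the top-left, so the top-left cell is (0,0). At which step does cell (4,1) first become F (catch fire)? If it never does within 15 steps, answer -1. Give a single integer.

Step 1: cell (4,1)='T' (+7 fires, +2 burnt)
Step 2: cell (4,1)='F' (+8 fires, +7 burnt)
  -> target ignites at step 2
Step 3: cell (4,1)='.' (+7 fires, +8 burnt)
Step 4: cell (4,1)='.' (+3 fires, +7 burnt)
Step 5: cell (4,1)='.' (+1 fires, +3 burnt)
Step 6: cell (4,1)='.' (+0 fires, +1 burnt)
  fire out at step 6

2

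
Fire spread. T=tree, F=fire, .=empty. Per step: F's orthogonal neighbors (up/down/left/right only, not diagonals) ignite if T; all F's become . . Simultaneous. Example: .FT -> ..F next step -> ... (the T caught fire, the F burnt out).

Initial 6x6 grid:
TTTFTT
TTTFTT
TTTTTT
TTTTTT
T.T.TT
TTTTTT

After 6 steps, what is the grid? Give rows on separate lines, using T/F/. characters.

Step 1: 5 trees catch fire, 2 burn out
  TTF.FT
  TTF.FT
  TTTFTT
  TTTTTT
  T.T.TT
  TTTTTT
Step 2: 7 trees catch fire, 5 burn out
  TF...F
  TF...F
  TTF.FT
  TTTFTT
  T.T.TT
  TTTTTT
Step 3: 6 trees catch fire, 7 burn out
  F.....
  F.....
  TF...F
  TTF.FT
  T.T.TT
  TTTTTT
Step 4: 5 trees catch fire, 6 burn out
  ......
  ......
  F.....
  TF...F
  T.F.FT
  TTTTTT
Step 5: 4 trees catch fire, 5 burn out
  ......
  ......
  ......
  F.....
  T....F
  TTFTFT
Step 6: 4 trees catch fire, 4 burn out
  ......
  ......
  ......
  ......
  F.....
  TF.F.F

......
......
......
......
F.....
TF.F.F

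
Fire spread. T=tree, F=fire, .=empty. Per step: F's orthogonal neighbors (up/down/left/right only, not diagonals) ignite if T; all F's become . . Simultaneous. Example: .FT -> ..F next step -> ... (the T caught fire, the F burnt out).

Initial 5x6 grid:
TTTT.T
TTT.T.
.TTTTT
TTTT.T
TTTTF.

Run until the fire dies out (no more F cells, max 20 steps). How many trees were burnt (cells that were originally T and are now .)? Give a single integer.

Answer: 22

Derivation:
Step 1: +1 fires, +1 burnt (F count now 1)
Step 2: +2 fires, +1 burnt (F count now 2)
Step 3: +3 fires, +2 burnt (F count now 3)
Step 4: +4 fires, +3 burnt (F count now 4)
Step 5: +5 fires, +4 burnt (F count now 5)
Step 6: +3 fires, +5 burnt (F count now 3)
Step 7: +3 fires, +3 burnt (F count now 3)
Step 8: +1 fires, +3 burnt (F count now 1)
Step 9: +0 fires, +1 burnt (F count now 0)
Fire out after step 9
Initially T: 23, now '.': 29
Total burnt (originally-T cells now '.'): 22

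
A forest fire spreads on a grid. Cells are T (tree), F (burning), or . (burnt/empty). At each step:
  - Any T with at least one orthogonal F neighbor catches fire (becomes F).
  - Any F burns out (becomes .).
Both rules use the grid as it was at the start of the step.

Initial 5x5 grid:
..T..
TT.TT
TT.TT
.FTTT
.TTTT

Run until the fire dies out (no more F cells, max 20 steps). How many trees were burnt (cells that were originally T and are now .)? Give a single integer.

Step 1: +3 fires, +1 burnt (F count now 3)
Step 2: +4 fires, +3 burnt (F count now 4)
Step 3: +4 fires, +4 burnt (F count now 4)
Step 4: +3 fires, +4 burnt (F count now 3)
Step 5: +1 fires, +3 burnt (F count now 1)
Step 6: +0 fires, +1 burnt (F count now 0)
Fire out after step 6
Initially T: 16, now '.': 24
Total burnt (originally-T cells now '.'): 15

Answer: 15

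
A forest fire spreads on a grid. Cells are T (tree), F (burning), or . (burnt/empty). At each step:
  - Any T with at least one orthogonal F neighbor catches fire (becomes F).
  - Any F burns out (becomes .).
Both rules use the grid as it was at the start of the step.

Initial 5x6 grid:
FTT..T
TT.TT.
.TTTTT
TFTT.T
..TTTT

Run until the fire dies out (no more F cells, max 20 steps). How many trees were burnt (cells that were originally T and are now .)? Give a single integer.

Step 1: +5 fires, +2 burnt (F count now 5)
Step 2: +5 fires, +5 burnt (F count now 5)
Step 3: +2 fires, +5 burnt (F count now 2)
Step 4: +3 fires, +2 burnt (F count now 3)
Step 5: +3 fires, +3 burnt (F count now 3)
Step 6: +1 fires, +3 burnt (F count now 1)
Step 7: +0 fires, +1 burnt (F count now 0)
Fire out after step 7
Initially T: 20, now '.': 29
Total burnt (originally-T cells now '.'): 19

Answer: 19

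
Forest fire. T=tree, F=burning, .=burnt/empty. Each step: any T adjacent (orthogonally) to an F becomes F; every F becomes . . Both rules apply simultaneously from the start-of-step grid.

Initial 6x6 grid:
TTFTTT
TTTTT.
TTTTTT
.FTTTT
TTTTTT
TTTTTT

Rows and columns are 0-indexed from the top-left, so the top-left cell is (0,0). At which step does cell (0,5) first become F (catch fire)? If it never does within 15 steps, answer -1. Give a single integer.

Step 1: cell (0,5)='T' (+6 fires, +2 burnt)
Step 2: cell (0,5)='T' (+10 fires, +6 burnt)
Step 3: cell (0,5)='F' (+8 fires, +10 burnt)
  -> target ignites at step 3
Step 4: cell (0,5)='.' (+4 fires, +8 burnt)
Step 5: cell (0,5)='.' (+3 fires, +4 burnt)
Step 6: cell (0,5)='.' (+1 fires, +3 burnt)
Step 7: cell (0,5)='.' (+0 fires, +1 burnt)
  fire out at step 7

3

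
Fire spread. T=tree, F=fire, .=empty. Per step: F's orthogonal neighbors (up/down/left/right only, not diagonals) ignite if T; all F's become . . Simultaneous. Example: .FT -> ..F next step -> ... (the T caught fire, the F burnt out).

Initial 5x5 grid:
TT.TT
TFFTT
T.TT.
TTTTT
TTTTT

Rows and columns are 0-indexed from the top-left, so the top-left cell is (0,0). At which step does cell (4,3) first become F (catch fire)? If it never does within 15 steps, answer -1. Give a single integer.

Step 1: cell (4,3)='T' (+4 fires, +2 burnt)
Step 2: cell (4,3)='T' (+6 fires, +4 burnt)
Step 3: cell (4,3)='T' (+5 fires, +6 burnt)
Step 4: cell (4,3)='F' (+4 fires, +5 burnt)
  -> target ignites at step 4
Step 5: cell (4,3)='.' (+1 fires, +4 burnt)
Step 6: cell (4,3)='.' (+0 fires, +1 burnt)
  fire out at step 6

4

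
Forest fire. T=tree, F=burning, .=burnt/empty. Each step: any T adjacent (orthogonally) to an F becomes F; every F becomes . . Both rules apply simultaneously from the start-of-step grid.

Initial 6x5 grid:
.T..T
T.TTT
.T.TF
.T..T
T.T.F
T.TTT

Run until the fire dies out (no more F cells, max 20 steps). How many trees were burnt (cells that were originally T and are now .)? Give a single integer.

Answer: 10

Derivation:
Step 1: +4 fires, +2 burnt (F count now 4)
Step 2: +3 fires, +4 burnt (F count now 3)
Step 3: +2 fires, +3 burnt (F count now 2)
Step 4: +1 fires, +2 burnt (F count now 1)
Step 5: +0 fires, +1 burnt (F count now 0)
Fire out after step 5
Initially T: 16, now '.': 24
Total burnt (originally-T cells now '.'): 10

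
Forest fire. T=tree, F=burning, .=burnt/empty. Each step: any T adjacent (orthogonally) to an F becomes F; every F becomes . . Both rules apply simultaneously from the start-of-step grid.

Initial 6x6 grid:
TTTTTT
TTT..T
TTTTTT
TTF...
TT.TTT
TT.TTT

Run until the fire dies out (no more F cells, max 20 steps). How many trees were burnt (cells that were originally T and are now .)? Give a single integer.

Answer: 22

Derivation:
Step 1: +2 fires, +1 burnt (F count now 2)
Step 2: +5 fires, +2 burnt (F count now 5)
Step 3: +6 fires, +5 burnt (F count now 6)
Step 4: +5 fires, +6 burnt (F count now 5)
Step 5: +3 fires, +5 burnt (F count now 3)
Step 6: +1 fires, +3 burnt (F count now 1)
Step 7: +0 fires, +1 burnt (F count now 0)
Fire out after step 7
Initially T: 28, now '.': 30
Total burnt (originally-T cells now '.'): 22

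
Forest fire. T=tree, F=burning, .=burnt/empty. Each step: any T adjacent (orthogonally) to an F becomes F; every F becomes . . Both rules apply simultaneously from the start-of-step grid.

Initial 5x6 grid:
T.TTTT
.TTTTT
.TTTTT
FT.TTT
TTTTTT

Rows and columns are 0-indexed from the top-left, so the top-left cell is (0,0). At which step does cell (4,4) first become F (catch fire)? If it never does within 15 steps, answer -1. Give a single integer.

Step 1: cell (4,4)='T' (+2 fires, +1 burnt)
Step 2: cell (4,4)='T' (+2 fires, +2 burnt)
Step 3: cell (4,4)='T' (+3 fires, +2 burnt)
Step 4: cell (4,4)='T' (+3 fires, +3 burnt)
Step 5: cell (4,4)='F' (+5 fires, +3 burnt)
  -> target ignites at step 5
Step 6: cell (4,4)='.' (+5 fires, +5 burnt)
Step 7: cell (4,4)='.' (+3 fires, +5 burnt)
Step 8: cell (4,4)='.' (+1 fires, +3 burnt)
Step 9: cell (4,4)='.' (+0 fires, +1 burnt)
  fire out at step 9

5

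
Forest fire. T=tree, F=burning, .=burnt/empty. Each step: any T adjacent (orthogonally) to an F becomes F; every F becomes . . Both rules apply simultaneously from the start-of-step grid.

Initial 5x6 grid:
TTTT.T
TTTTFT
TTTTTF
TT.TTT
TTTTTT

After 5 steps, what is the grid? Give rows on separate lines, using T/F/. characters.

Step 1: 4 trees catch fire, 2 burn out
  TTTT.T
  TTTF.F
  TTTTF.
  TT.TTF
  TTTTTT
Step 2: 6 trees catch fire, 4 burn out
  TTTF.F
  TTF...
  TTTF..
  TT.TF.
  TTTTTF
Step 3: 5 trees catch fire, 6 burn out
  TTF...
  TF....
  TTF...
  TT.F..
  TTTTF.
Step 4: 4 trees catch fire, 5 burn out
  TF....
  F.....
  TF....
  TT....
  TTTF..
Step 5: 4 trees catch fire, 4 burn out
  F.....
  ......
  F.....
  TF....
  TTF...

F.....
......
F.....
TF....
TTF...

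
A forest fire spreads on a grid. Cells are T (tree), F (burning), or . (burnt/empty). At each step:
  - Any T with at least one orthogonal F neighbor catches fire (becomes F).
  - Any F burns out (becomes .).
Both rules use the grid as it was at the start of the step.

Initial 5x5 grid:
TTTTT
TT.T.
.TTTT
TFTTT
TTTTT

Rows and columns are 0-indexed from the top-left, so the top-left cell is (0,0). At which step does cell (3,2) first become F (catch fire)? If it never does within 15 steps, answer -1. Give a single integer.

Step 1: cell (3,2)='F' (+4 fires, +1 burnt)
  -> target ignites at step 1
Step 2: cell (3,2)='.' (+5 fires, +4 burnt)
Step 3: cell (3,2)='.' (+5 fires, +5 burnt)
Step 4: cell (3,2)='.' (+5 fires, +5 burnt)
Step 5: cell (3,2)='.' (+1 fires, +5 burnt)
Step 6: cell (3,2)='.' (+1 fires, +1 burnt)
Step 7: cell (3,2)='.' (+0 fires, +1 burnt)
  fire out at step 7

1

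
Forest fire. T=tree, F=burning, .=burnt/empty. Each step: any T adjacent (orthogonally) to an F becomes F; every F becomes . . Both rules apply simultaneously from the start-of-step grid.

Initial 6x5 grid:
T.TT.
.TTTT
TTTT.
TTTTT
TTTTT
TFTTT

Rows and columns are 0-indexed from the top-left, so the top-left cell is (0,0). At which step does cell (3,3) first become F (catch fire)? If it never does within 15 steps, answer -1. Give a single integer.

Step 1: cell (3,3)='T' (+3 fires, +1 burnt)
Step 2: cell (3,3)='T' (+4 fires, +3 burnt)
Step 3: cell (3,3)='T' (+5 fires, +4 burnt)
Step 4: cell (3,3)='F' (+5 fires, +5 burnt)
  -> target ignites at step 4
Step 5: cell (3,3)='.' (+3 fires, +5 burnt)
Step 6: cell (3,3)='.' (+2 fires, +3 burnt)
Step 7: cell (3,3)='.' (+2 fires, +2 burnt)
Step 8: cell (3,3)='.' (+0 fires, +2 burnt)
  fire out at step 8

4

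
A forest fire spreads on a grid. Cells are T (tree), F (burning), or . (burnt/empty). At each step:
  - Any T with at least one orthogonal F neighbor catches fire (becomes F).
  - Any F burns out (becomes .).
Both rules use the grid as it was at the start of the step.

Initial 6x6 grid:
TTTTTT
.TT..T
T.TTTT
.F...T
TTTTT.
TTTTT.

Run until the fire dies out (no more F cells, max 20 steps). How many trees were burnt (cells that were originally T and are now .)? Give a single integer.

Answer: 10

Derivation:
Step 1: +1 fires, +1 burnt (F count now 1)
Step 2: +3 fires, +1 burnt (F count now 3)
Step 3: +3 fires, +3 burnt (F count now 3)
Step 4: +2 fires, +3 burnt (F count now 2)
Step 5: +1 fires, +2 burnt (F count now 1)
Step 6: +0 fires, +1 burnt (F count now 0)
Fire out after step 6
Initially T: 25, now '.': 21
Total burnt (originally-T cells now '.'): 10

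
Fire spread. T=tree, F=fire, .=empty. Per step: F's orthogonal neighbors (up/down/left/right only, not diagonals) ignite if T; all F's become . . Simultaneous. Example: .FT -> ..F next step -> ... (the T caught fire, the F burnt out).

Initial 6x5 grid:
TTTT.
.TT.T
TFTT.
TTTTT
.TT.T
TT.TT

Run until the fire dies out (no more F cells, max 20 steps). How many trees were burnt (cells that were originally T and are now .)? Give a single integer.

Step 1: +4 fires, +1 burnt (F count now 4)
Step 2: +6 fires, +4 burnt (F count now 6)
Step 3: +5 fires, +6 burnt (F count now 5)
Step 4: +3 fires, +5 burnt (F count now 3)
Step 5: +1 fires, +3 burnt (F count now 1)
Step 6: +1 fires, +1 burnt (F count now 1)
Step 7: +1 fires, +1 burnt (F count now 1)
Step 8: +0 fires, +1 burnt (F count now 0)
Fire out after step 8
Initially T: 22, now '.': 29
Total burnt (originally-T cells now '.'): 21

Answer: 21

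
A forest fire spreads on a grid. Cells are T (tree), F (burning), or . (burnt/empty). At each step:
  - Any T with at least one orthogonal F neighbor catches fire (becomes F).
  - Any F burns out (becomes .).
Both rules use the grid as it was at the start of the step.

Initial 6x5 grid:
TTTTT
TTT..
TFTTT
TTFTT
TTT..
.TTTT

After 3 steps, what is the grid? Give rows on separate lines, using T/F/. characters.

Step 1: 6 trees catch fire, 2 burn out
  TTTTT
  TFT..
  F.FTT
  TF.FT
  TTF..
  .TTTT
Step 2: 8 trees catch fire, 6 burn out
  TFTTT
  F.F..
  ...FT
  F...F
  TF...
  .TFTT
Step 3: 6 trees catch fire, 8 burn out
  F.FTT
  .....
  ....F
  .....
  F....
  .F.FT

F.FTT
.....
....F
.....
F....
.F.FT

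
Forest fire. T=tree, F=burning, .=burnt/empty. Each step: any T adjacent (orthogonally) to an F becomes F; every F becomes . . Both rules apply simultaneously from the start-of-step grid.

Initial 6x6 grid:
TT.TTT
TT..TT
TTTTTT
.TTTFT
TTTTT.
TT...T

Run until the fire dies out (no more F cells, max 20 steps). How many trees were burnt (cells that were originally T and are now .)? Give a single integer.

Step 1: +4 fires, +1 burnt (F count now 4)
Step 2: +5 fires, +4 burnt (F count now 5)
Step 3: +5 fires, +5 burnt (F count now 5)
Step 4: +4 fires, +5 burnt (F count now 4)
Step 5: +4 fires, +4 burnt (F count now 4)
Step 6: +3 fires, +4 burnt (F count now 3)
Step 7: +1 fires, +3 burnt (F count now 1)
Step 8: +0 fires, +1 burnt (F count now 0)
Fire out after step 8
Initially T: 27, now '.': 35
Total burnt (originally-T cells now '.'): 26

Answer: 26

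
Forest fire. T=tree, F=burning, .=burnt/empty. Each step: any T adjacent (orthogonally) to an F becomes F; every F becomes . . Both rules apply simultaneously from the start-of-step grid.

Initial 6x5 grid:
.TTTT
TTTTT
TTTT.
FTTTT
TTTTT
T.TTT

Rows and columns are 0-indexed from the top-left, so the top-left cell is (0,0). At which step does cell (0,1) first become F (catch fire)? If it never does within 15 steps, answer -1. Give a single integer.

Step 1: cell (0,1)='T' (+3 fires, +1 burnt)
Step 2: cell (0,1)='T' (+5 fires, +3 burnt)
Step 3: cell (0,1)='T' (+4 fires, +5 burnt)
Step 4: cell (0,1)='F' (+6 fires, +4 burnt)
  -> target ignites at step 4
Step 5: cell (0,1)='.' (+4 fires, +6 burnt)
Step 6: cell (0,1)='.' (+3 fires, +4 burnt)
Step 7: cell (0,1)='.' (+1 fires, +3 burnt)
Step 8: cell (0,1)='.' (+0 fires, +1 burnt)
  fire out at step 8

4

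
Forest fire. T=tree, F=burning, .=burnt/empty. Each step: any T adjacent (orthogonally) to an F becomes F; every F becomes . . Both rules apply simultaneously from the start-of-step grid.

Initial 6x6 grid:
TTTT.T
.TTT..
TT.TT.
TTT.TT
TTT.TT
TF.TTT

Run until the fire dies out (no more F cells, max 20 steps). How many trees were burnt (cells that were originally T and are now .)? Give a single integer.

Answer: 25

Derivation:
Step 1: +2 fires, +1 burnt (F count now 2)
Step 2: +3 fires, +2 burnt (F count now 3)
Step 3: +3 fires, +3 burnt (F count now 3)
Step 4: +2 fires, +3 burnt (F count now 2)
Step 5: +2 fires, +2 burnt (F count now 2)
Step 6: +3 fires, +2 burnt (F count now 3)
Step 7: +2 fires, +3 burnt (F count now 2)
Step 8: +1 fires, +2 burnt (F count now 1)
Step 9: +1 fires, +1 burnt (F count now 1)
Step 10: +2 fires, +1 burnt (F count now 2)
Step 11: +2 fires, +2 burnt (F count now 2)
Step 12: +2 fires, +2 burnt (F count now 2)
Step 13: +0 fires, +2 burnt (F count now 0)
Fire out after step 13
Initially T: 26, now '.': 35
Total burnt (originally-T cells now '.'): 25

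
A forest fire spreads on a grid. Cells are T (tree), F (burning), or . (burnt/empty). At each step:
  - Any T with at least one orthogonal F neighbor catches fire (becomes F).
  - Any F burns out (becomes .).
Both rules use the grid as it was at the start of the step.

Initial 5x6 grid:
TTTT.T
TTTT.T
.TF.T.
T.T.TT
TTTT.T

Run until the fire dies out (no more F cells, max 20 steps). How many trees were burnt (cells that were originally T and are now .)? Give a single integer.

Answer: 15

Derivation:
Step 1: +3 fires, +1 burnt (F count now 3)
Step 2: +4 fires, +3 burnt (F count now 4)
Step 3: +5 fires, +4 burnt (F count now 5)
Step 4: +2 fires, +5 burnt (F count now 2)
Step 5: +1 fires, +2 burnt (F count now 1)
Step 6: +0 fires, +1 burnt (F count now 0)
Fire out after step 6
Initially T: 21, now '.': 24
Total burnt (originally-T cells now '.'): 15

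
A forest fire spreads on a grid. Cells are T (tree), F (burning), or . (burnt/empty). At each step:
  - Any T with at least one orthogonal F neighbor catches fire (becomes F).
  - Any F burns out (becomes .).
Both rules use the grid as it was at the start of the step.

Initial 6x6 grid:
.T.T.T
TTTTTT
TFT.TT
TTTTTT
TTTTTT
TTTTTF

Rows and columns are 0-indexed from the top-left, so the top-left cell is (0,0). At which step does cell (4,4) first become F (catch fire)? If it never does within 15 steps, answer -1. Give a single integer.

Step 1: cell (4,4)='T' (+6 fires, +2 burnt)
Step 2: cell (4,4)='F' (+9 fires, +6 burnt)
  -> target ignites at step 2
Step 3: cell (4,4)='.' (+9 fires, +9 burnt)
Step 4: cell (4,4)='.' (+5 fires, +9 burnt)
Step 5: cell (4,4)='.' (+1 fires, +5 burnt)
Step 6: cell (4,4)='.' (+0 fires, +1 burnt)
  fire out at step 6

2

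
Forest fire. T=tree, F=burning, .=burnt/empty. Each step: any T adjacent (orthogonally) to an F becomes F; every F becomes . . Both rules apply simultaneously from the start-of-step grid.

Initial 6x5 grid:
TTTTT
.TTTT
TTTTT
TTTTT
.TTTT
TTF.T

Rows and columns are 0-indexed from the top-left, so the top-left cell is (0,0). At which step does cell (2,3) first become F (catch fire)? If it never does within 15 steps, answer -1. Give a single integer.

Step 1: cell (2,3)='T' (+2 fires, +1 burnt)
Step 2: cell (2,3)='T' (+4 fires, +2 burnt)
Step 3: cell (2,3)='T' (+4 fires, +4 burnt)
Step 4: cell (2,3)='F' (+6 fires, +4 burnt)
  -> target ignites at step 4
Step 5: cell (2,3)='.' (+5 fires, +6 burnt)
Step 6: cell (2,3)='.' (+3 fires, +5 burnt)
Step 7: cell (2,3)='.' (+2 fires, +3 burnt)
Step 8: cell (2,3)='.' (+0 fires, +2 burnt)
  fire out at step 8

4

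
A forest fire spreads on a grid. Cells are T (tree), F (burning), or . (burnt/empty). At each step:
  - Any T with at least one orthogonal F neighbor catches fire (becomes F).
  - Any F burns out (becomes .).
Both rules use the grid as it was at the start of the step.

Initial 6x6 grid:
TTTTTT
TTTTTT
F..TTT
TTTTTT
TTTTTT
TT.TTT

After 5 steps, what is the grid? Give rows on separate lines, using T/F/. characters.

Step 1: 2 trees catch fire, 1 burn out
  TTTTTT
  FTTTTT
  ...TTT
  FTTTTT
  TTTTTT
  TT.TTT
Step 2: 4 trees catch fire, 2 burn out
  FTTTTT
  .FTTTT
  ...TTT
  .FTTTT
  FTTTTT
  TT.TTT
Step 3: 5 trees catch fire, 4 burn out
  .FTTTT
  ..FTTT
  ...TTT
  ..FTTT
  .FTTTT
  FT.TTT
Step 4: 5 trees catch fire, 5 burn out
  ..FTTT
  ...FTT
  ...TTT
  ...FTT
  ..FTTT
  .F.TTT
Step 5: 5 trees catch fire, 5 burn out
  ...FTT
  ....FT
  ...FTT
  ....FT
  ...FTT
  ...TTT

...FTT
....FT
...FTT
....FT
...FTT
...TTT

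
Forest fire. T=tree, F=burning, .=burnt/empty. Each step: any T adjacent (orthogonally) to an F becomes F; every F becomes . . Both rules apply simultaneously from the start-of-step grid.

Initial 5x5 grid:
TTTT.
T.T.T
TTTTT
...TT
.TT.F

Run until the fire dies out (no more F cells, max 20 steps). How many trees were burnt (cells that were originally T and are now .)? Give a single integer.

Answer: 14

Derivation:
Step 1: +1 fires, +1 burnt (F count now 1)
Step 2: +2 fires, +1 burnt (F count now 2)
Step 3: +2 fires, +2 burnt (F count now 2)
Step 4: +1 fires, +2 burnt (F count now 1)
Step 5: +2 fires, +1 burnt (F count now 2)
Step 6: +2 fires, +2 burnt (F count now 2)
Step 7: +3 fires, +2 burnt (F count now 3)
Step 8: +1 fires, +3 burnt (F count now 1)
Step 9: +0 fires, +1 burnt (F count now 0)
Fire out after step 9
Initially T: 16, now '.': 23
Total burnt (originally-T cells now '.'): 14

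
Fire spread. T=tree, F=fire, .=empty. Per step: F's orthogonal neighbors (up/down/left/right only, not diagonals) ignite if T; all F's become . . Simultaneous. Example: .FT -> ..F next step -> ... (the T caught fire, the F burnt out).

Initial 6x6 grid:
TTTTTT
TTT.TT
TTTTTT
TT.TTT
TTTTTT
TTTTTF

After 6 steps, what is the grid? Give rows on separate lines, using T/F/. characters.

Step 1: 2 trees catch fire, 1 burn out
  TTTTTT
  TTT.TT
  TTTTTT
  TT.TTT
  TTTTTF
  TTTTF.
Step 2: 3 trees catch fire, 2 burn out
  TTTTTT
  TTT.TT
  TTTTTT
  TT.TTF
  TTTTF.
  TTTF..
Step 3: 4 trees catch fire, 3 burn out
  TTTTTT
  TTT.TT
  TTTTTF
  TT.TF.
  TTTF..
  TTF...
Step 4: 5 trees catch fire, 4 burn out
  TTTTTT
  TTT.TF
  TTTTF.
  TT.F..
  TTF...
  TF....
Step 5: 5 trees catch fire, 5 burn out
  TTTTTF
  TTT.F.
  TTTF..
  TT....
  TF....
  F.....
Step 6: 4 trees catch fire, 5 burn out
  TTTTF.
  TTT...
  TTF...
  TF....
  F.....
  ......

TTTTF.
TTT...
TTF...
TF....
F.....
......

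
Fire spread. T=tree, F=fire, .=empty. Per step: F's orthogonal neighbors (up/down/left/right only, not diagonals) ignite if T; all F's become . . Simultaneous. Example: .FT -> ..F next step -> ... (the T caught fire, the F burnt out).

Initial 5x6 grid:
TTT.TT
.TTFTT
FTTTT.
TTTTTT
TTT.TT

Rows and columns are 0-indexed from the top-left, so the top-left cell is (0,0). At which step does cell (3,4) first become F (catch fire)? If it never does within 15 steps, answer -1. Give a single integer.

Step 1: cell (3,4)='T' (+5 fires, +2 burnt)
Step 2: cell (3,4)='T' (+9 fires, +5 burnt)
Step 3: cell (3,4)='F' (+5 fires, +9 burnt)
  -> target ignites at step 3
Step 4: cell (3,4)='.' (+4 fires, +5 burnt)
Step 5: cell (3,4)='.' (+1 fires, +4 burnt)
Step 6: cell (3,4)='.' (+0 fires, +1 burnt)
  fire out at step 6

3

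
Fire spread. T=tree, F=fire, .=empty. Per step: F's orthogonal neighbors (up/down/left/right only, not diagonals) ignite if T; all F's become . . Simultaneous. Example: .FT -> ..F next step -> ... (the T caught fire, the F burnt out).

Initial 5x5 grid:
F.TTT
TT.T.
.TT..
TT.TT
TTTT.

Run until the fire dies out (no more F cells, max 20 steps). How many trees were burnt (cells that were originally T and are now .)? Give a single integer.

Answer: 12

Derivation:
Step 1: +1 fires, +1 burnt (F count now 1)
Step 2: +1 fires, +1 burnt (F count now 1)
Step 3: +1 fires, +1 burnt (F count now 1)
Step 4: +2 fires, +1 burnt (F count now 2)
Step 5: +2 fires, +2 burnt (F count now 2)
Step 6: +2 fires, +2 burnt (F count now 2)
Step 7: +1 fires, +2 burnt (F count now 1)
Step 8: +1 fires, +1 burnt (F count now 1)
Step 9: +1 fires, +1 burnt (F count now 1)
Step 10: +0 fires, +1 burnt (F count now 0)
Fire out after step 10
Initially T: 16, now '.': 21
Total burnt (originally-T cells now '.'): 12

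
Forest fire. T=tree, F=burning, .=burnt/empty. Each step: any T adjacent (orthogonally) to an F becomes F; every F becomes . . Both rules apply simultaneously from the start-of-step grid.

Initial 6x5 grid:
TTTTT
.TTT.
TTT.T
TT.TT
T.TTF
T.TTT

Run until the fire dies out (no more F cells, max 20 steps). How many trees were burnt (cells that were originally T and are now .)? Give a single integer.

Step 1: +3 fires, +1 burnt (F count now 3)
Step 2: +4 fires, +3 burnt (F count now 4)
Step 3: +1 fires, +4 burnt (F count now 1)
Step 4: +0 fires, +1 burnt (F count now 0)
Fire out after step 4
Initially T: 23, now '.': 15
Total burnt (originally-T cells now '.'): 8

Answer: 8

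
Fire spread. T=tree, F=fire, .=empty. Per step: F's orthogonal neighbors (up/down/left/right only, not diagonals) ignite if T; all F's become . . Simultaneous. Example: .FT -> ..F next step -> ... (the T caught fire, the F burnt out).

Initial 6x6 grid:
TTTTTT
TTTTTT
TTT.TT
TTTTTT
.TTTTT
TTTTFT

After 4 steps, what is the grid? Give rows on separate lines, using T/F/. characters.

Step 1: 3 trees catch fire, 1 burn out
  TTTTTT
  TTTTTT
  TTT.TT
  TTTTTT
  .TTTFT
  TTTF.F
Step 2: 4 trees catch fire, 3 burn out
  TTTTTT
  TTTTTT
  TTT.TT
  TTTTFT
  .TTF.F
  TTF...
Step 3: 5 trees catch fire, 4 burn out
  TTTTTT
  TTTTTT
  TTT.FT
  TTTF.F
  .TF...
  TF....
Step 4: 5 trees catch fire, 5 burn out
  TTTTTT
  TTTTFT
  TTT..F
  TTF...
  .F....
  F.....

TTTTTT
TTTTFT
TTT..F
TTF...
.F....
F.....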